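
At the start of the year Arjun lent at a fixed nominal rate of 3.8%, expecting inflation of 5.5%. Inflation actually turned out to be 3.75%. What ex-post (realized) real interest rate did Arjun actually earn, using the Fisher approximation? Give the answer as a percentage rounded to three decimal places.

Ex-post: 3.8% − 3.75% = 0.050%
So the realized real rate is 0.050%.

0.050%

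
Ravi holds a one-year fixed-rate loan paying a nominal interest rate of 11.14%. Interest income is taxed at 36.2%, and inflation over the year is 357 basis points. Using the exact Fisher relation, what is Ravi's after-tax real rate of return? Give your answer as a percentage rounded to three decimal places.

3.415%

After-tax nominal return = 11.14% × (1 − 0.362) = 7.10732%.
1 + r = 1.0710732 / 1.03570 = 1.034154
After-tax real rate = 1.034154 − 1 → 3.415%.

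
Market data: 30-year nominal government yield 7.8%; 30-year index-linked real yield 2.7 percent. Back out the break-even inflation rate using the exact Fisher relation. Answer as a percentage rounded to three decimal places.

4.966%

(1 + π) = (1 + i)/(1 + r) = 1.07800 / 1.02700 = 1.049659
Break-even inflation = 1.049659 − 1 → 4.966%.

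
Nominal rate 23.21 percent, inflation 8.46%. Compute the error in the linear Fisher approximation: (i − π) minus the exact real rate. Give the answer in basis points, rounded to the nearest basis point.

Approximate: r ≈ 23.210% − 8.460% = 14.7500%
Exact: (1 + 0.2321)/(1 + 0.0846) − 1 = 13.5995%
Error = 14.7500% − 13.5995% = 1.1505% → 115 basis points.

115 basis points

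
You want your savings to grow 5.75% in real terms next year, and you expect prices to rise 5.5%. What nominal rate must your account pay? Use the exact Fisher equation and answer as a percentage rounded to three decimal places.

11.566%

(1 + i) = (1 + r)(1 + π) = 1.05750 × 1.05500 = 1.1156625
i = 1.1156625 − 1, so the required nominal rate is 11.566%.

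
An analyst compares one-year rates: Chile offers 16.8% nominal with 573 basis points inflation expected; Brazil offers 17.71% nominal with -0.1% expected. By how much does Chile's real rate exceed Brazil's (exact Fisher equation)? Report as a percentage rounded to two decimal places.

Chile: (1 + 0.1680)/(1 + 0.0573) − 1 = 10.4701%
Brazil: (1 + 0.1771)/(1 − 0.0010) − 1 = 17.8278%
Differential = 10.4701% − 17.8278% = -7.3578% → -7.36%.

-7.36%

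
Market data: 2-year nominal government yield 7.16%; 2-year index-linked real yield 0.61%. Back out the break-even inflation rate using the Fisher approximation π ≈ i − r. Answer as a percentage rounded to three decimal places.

6.550%

π ≈ i − r = 7.16% − 0.61% → 6.550%.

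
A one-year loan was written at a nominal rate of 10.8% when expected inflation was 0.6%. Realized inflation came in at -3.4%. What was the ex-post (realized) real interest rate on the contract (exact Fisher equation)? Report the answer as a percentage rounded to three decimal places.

Ex-post: (1 + 0.1080)/(1 − 0.0340) − 1 = 14.6998%
So the realized real rate is 14.700%.

14.700%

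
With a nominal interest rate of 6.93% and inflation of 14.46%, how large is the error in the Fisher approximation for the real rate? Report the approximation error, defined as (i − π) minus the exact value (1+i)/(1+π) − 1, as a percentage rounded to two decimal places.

-0.95%

Approximate: r ≈ 6.930% − 14.460% = -7.5300%
Exact: (1 + 0.0693)/(1 + 0.1446) − 1 = -6.5787%
Error = -7.5300% − (-6.5787%) = -0.9513% → -0.95%.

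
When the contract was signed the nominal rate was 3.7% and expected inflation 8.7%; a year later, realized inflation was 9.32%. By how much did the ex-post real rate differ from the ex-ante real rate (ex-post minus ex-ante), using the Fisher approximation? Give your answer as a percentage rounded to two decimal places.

-0.62%

Ex-ante: 3.7% − 8.7% = -5.000%
Ex-post: 3.7% − 9.32% = -5.620%
Difference (ex-post − ex-ante) = -0.6200% → -0.62%.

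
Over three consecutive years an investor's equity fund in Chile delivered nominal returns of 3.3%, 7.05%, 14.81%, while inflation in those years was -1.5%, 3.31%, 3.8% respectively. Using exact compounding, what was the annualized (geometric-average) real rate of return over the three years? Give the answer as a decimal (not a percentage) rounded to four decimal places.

Nominal growth factor = 1.0330 × 1.0705 × 1.1481 = 1.26959940
Price-level growth factor = 0.9850 × 1.0331 × 1.0380 = 1.05627243
Real growth factor = 1.26959940 / 1.05627243 = 1.20196207
Annualized real rate = 1.20196207^(1/3) − 1 = 6.3237% → 0.0632.

0.0632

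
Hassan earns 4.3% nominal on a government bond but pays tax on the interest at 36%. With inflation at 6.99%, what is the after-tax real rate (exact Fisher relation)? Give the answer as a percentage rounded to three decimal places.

After-tax nominal return = 4.3% × (1 − 0.36) = 2.7520%.
1 + r = 1.02752 / 1.06990 = 0.960389
After-tax real rate = 0.960389 − 1 → -3.961%.

-3.961%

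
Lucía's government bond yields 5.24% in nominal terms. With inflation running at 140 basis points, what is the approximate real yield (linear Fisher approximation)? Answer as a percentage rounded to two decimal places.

3.84%

r ≈ i − π = 5.24% − 1.4% = 3.84%.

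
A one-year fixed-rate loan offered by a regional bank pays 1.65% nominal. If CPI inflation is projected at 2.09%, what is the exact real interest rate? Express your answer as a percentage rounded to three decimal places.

1 + r = 1.01650 / 1.02090 = 0.995690
r = 0.995690 − 1 = -0.4310%, i.e. -0.431%.

-0.431%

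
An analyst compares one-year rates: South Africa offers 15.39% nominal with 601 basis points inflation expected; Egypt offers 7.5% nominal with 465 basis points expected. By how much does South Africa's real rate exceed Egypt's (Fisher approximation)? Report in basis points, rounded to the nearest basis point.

South Africa: 15.39% − 6.01% = 9.380%
Egypt: 7.5% − 4.65% = 2.850%
Differential = 6.530% → 653 basis points.

653 basis points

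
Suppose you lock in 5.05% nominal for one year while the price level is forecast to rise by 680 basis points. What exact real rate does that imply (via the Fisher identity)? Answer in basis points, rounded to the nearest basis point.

-164 basis points

1 + r = 1.05050 / 1.06800 = 0.983614
r = 0.983614 − 1 = -1.6386%, i.e. -164 basis points.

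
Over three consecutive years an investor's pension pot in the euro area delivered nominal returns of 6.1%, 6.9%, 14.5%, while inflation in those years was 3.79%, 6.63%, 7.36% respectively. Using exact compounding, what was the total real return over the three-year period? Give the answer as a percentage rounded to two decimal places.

9.30%

Nominal growth factor = 1.0610 × 1.0690 × 1.1450 = 1.298669
Price-level growth factor = 1.0379 × 1.0663 × 1.0736 = 1.188167
Real growth factor = 1.298669 / 1.188167 = 1.093002
Total real return = 1.093002 − 1 → 9.30%.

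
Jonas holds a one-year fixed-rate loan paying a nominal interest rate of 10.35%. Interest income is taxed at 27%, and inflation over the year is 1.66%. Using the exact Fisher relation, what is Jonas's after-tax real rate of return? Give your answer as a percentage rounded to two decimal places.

After-tax nominal return = 10.35% × (1 − 0.27) = 7.5555%.
1 + r = 1.075555 / 1.01660 = 1.057992
After-tax real rate = 1.057992 − 1 → 5.80%.

5.80%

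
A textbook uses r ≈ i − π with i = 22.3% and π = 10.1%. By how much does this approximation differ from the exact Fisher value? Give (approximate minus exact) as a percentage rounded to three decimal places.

Approximate: r ≈ 22.300% − 10.100% = 12.2000%
Exact: (1 + 0.2230)/(1 + 0.1010) − 1 = 11.0808%
Error = 12.2000% − 11.0808% = 1.1192% → 1.119%.

1.119%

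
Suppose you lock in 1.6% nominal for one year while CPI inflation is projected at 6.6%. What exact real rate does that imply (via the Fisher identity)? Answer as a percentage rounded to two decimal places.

-4.69%

By the Fisher identity, 1 + r = (1 + i)/(1 + π).
1 + r = 1.01600 / 1.06600 = 0.953096
r = 0.953096 − 1 = -4.6904%, i.e. -4.69%.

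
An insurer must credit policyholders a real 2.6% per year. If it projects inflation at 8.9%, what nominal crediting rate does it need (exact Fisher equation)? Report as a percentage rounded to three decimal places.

11.731%

(1 + i) = (1 + r)(1 + π) = 1.02600 × 1.08900 = 1.117314
i = 1.117314 − 1, so the required nominal rate is 11.731%.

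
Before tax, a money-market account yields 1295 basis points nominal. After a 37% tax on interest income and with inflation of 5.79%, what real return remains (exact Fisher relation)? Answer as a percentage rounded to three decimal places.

2.239%

After-tax nominal return = 12.95% × (1 − 0.37) = 8.1585%.
1 + r = 1.081585 / 1.05790 = 1.022389
After-tax real rate = 1.022389 − 1 → 2.239%.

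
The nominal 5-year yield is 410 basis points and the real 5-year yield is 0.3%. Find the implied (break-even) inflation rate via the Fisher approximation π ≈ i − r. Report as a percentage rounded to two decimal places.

3.80%

π ≈ i − r = 4.1% − 0.3% → 3.80%.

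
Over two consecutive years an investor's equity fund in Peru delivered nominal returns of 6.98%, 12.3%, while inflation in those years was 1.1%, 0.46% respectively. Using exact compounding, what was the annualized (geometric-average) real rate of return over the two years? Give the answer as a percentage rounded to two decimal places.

Nominal growth factor = 1.0698 × 1.1230 = 1.20138540
Price-level growth factor = 1.0110 × 1.0046 = 1.01565060
Real growth factor = 1.20138540 / 1.01565060 = 1.18287273
Annualized real rate = 1.18287273^(1/2) − 1 = 8.7600% → 8.76%.

8.76%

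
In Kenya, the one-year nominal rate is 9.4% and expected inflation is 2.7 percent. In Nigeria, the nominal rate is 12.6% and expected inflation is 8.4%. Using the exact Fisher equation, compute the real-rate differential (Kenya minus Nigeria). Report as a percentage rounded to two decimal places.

2.65%

Kenya: (1 + 0.0940)/(1 + 0.0270) − 1 = 6.5239%
Nigeria: (1 + 0.1260)/(1 + 0.0840) − 1 = 3.8745%
Differential = 6.5239% − 3.8745% = 2.6493% → 2.65%.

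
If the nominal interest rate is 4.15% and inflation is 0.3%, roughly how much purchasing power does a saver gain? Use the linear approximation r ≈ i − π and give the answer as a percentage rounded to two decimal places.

3.85%

r ≈ i − π = 4.15% − 0.3% = 3.85%.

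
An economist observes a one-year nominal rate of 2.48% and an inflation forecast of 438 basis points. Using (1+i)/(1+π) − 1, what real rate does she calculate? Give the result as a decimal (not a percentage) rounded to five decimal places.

-0.01820

1 + r = 1.02480 / 1.04380 = 0.981797
r = 0.981797 − 1 = -1.8203%, i.e. -0.01820.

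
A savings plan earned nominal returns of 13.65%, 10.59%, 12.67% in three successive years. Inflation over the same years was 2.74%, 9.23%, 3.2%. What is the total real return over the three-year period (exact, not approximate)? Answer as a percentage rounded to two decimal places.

22.27%

Compound the nominal returns: 1.1365 × 1.1059 × 1.1267 = 1.416099.
Compound inflation: 1.0274 × 1.0923 × 1.0320 = 1.158140.
Deflate: 1.416099 / 1.158140 = 1.222735.
Total real return = 1.222735 − 1 → 22.27%.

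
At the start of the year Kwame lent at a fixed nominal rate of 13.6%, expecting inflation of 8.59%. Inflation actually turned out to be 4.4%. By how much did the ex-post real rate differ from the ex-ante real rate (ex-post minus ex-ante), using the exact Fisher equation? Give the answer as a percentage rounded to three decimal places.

4.199%

Ex-ante: (1 + 0.1360)/(1 + 0.0859) − 1 = 4.6137%
Ex-post: (1 + 0.1360)/(1 + 0.0440) − 1 = 8.8123%
Difference (ex-post − ex-ante) = 4.1986% → 4.199%.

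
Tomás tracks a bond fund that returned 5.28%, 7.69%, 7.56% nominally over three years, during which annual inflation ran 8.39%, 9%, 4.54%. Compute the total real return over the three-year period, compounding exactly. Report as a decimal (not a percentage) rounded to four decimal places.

Compound the nominal returns: 1.0528 × 1.0769 × 1.0756 = 1.219473.
Compound inflation: 1.0839 × 1.0900 × 1.0454 = 1.235089.
Deflate: 1.219473 / 1.235089 = 0.987356.
Total real return = 0.987356 − 1 → -0.0126.

-0.0126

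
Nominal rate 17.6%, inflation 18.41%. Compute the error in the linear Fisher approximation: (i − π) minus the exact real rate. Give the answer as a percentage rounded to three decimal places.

Approximate: r ≈ 17.600% − 18.410% = -0.8100%
Exact: (1 + 0.1760)/(1 + 0.1841) − 1 = -0.6841%
Error = -0.8100% − (-0.6841%) = -0.1259% → -0.126%.

-0.126%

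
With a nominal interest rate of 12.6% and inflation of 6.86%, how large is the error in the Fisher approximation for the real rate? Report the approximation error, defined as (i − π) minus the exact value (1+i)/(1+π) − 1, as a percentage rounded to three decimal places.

Approximate: r ≈ 12.600% − 6.860% = 5.7400%
Exact: (1 + 0.1260)/(1 + 0.0686) − 1 = 5.37151%
Error = 5.7400% − 5.37151% = 0.36849% → 0.368%.

0.368%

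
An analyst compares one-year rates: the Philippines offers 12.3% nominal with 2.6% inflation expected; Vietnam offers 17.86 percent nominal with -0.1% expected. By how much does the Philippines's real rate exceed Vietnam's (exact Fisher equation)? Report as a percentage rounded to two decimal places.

The Philippines: (1 + 0.1230)/(1 + 0.0260) − 1 = 9.4542%
Vietnam: (1 + 0.1786)/(1 − 0.0010) − 1 = 17.9780%
Differential = 9.4542% − 17.9780% = -8.5238% → -8.52%.

-8.52%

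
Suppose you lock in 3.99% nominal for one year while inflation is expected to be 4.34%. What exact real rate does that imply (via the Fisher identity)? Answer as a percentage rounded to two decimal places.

1 + r = 1.03990 / 1.04340 = 0.996646
r = 0.996646 − 1 = -0.3354%, i.e. -0.34%.

-0.34%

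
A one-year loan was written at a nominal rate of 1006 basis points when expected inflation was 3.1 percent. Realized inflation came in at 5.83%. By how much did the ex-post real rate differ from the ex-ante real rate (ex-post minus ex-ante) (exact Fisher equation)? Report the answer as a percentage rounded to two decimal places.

-2.75%

Ex-ante: (1 + 0.1006)/(1 + 0.0310) − 1 = 6.7507%
Ex-post: (1 + 0.1006)/(1 + 0.0583) − 1 = 3.9970%
Difference (ex-post − ex-ante) = -2.7538% → -2.75%.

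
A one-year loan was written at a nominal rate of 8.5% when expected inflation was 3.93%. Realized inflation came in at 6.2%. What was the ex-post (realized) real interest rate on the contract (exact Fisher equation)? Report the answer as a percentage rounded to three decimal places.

Ex-post: (1 + 0.0850)/(1 + 0.0620) − 1 = 2.1657%
So the realized real rate is 2.166%.

2.166%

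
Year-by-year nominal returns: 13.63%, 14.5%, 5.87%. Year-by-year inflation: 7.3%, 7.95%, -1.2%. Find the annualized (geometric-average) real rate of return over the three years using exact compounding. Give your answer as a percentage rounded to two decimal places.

Nominal growth factor = 1.1363 × 1.1450 × 1.0587 = 1.37743593
Price-level growth factor = 1.0730 × 1.0795 × 0.9880 = 1.14440386
Real growth factor = 1.37743593 / 1.14440386 = 1.20362748
Annualized real rate = 1.20362748^(1/3) − 1 = 6.3728% → 6.37%.

6.37%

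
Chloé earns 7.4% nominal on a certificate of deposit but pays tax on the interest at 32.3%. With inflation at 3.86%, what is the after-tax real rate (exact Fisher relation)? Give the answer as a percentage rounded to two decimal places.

1.11%

After-tax nominal return = 7.4% × (1 − 0.323) = 5.0098%.
1 + r = 1.050098 / 1.03860 = 1.011071
After-tax real rate = 1.011071 − 1 → 1.11%.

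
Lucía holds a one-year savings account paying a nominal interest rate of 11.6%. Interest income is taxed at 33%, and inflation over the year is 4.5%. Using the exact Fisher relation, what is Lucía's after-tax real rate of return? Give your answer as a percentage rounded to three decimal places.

3.131%

After-tax nominal return = 11.6% × (1 − 0.33) = 7.7720%.
1 + r = 1.07772 / 1.04500 = 1.031311
After-tax real rate = 1.031311 − 1 → 3.131%.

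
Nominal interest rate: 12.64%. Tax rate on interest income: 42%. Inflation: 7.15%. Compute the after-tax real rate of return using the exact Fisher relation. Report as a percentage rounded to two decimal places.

0.17%

After-tax nominal return = 12.64% × (1 − 0.42) = 7.3312%.
1 + r = 1.073312 / 1.07150 = 1.001691
After-tax real rate = 1.001691 − 1 → 0.17%.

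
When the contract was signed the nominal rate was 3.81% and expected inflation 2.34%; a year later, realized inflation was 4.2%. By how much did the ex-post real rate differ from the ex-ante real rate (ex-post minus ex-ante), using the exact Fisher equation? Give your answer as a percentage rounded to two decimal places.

Ex-ante: (1 + 0.0381)/(1 + 0.0234) − 1 = 1.4364%
Ex-post: (1 + 0.0381)/(1 + 0.0420) − 1 = -0.3743%
Difference (ex-post − ex-ante) = -1.8107% → -1.81%.

-1.81%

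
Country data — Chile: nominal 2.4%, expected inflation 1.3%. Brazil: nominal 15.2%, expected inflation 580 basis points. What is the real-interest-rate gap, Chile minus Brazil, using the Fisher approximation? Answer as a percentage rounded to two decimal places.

Chile: 2.4% − 1.3% = 1.100%
Brazil: 15.2% − 5.8% = 9.400%
Differential = -8.300% → -8.30%.

-8.30%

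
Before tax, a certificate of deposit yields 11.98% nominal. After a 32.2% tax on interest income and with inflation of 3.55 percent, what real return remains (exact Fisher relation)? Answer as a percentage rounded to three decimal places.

After-tax nominal return = 11.98% × (1 − 0.322) = 8.12244%.
1 + r = 1.0812244 / 1.03550 = 1.044157
After-tax real rate = 1.044157 − 1 → 4.416%.

4.416%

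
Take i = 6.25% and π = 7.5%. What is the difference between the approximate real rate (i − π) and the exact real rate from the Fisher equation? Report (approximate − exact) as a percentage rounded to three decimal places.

Approximate: r ≈ 6.250% − 7.500% = -1.2500%
Exact: (1 + 0.0625)/(1 + 0.0750) − 1 = -1.1628%
Error = -1.2500% − (-1.1628%) = -0.0872% → -0.087%.

-0.087%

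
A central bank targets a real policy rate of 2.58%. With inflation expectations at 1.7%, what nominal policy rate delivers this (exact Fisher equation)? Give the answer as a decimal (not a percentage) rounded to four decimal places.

0.0432

(1 + i) = (1 + r)(1 + π) = 1.02580 × 1.01700 = 1.0432386
i = 1.0432386 − 1, so the required nominal rate is 0.0432.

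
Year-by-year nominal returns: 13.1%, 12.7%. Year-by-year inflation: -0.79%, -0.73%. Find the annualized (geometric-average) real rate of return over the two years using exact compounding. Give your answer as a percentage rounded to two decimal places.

13.76%

Compound the nominal returns: 1.1310 × 1.1270 = 1.27463700.
Compound inflation: 0.9921 × 0.9927 = 0.98485767.
Deflate: 1.27463700 / 0.98485767 = 1.29423473.
Annualized real rate = 1.29423473^(1/2) − 1 = 13.7644% → 13.76%.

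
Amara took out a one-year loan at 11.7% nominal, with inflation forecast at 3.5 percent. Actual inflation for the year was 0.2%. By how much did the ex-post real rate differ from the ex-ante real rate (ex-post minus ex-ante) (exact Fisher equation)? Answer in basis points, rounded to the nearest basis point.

355 basis points

Ex-ante: (1 + 0.1170)/(1 + 0.0350) − 1 = 7.9227%
Ex-post: (1 + 0.1170)/(1 + 0.0020) − 1 = 11.4770%
Difference (ex-post − ex-ante) = 3.5543% → 355 basis points.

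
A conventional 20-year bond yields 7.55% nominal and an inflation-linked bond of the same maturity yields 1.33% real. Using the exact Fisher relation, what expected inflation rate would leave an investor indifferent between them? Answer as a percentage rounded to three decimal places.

6.138%

(1 + π) = (1 + i)/(1 + r) = 1.07550 / 1.01330 = 1.061384
Break-even inflation = 1.061384 − 1 → 6.138%.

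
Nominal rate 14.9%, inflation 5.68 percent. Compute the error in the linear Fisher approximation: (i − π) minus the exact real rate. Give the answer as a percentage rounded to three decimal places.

0.496%

Approximate: r ≈ 14.900% − 5.680% = 9.2200%
Exact: (1 + 0.1490)/(1 + 0.0568) − 1 = 8.72445%
Error = 9.2200% − 8.72445% = 0.49555% → 0.496%.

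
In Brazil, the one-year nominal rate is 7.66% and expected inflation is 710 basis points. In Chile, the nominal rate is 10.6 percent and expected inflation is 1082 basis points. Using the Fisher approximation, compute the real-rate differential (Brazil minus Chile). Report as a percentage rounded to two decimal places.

Brazil: 7.66% − 7.1% = 0.560%
Chile: 10.6% − 10.82% = -0.220%
Differential = 0.780% → 0.78%.

0.78%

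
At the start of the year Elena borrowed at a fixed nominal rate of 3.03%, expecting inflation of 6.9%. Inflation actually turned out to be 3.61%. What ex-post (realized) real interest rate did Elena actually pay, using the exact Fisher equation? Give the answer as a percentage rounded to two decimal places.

Ex-post: (1 + 0.0303)/(1 + 0.0361) − 1 = -0.5598%
So the realized real rate is -0.56%.

-0.56%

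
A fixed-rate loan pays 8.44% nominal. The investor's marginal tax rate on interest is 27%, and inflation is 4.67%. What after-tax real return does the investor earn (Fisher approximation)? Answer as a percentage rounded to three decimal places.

1.491%

After-tax nominal return = 8.44% × (1 − 0.27) = 6.1612%.
r ≈ 6.1612% − 4.67% → 1.491%.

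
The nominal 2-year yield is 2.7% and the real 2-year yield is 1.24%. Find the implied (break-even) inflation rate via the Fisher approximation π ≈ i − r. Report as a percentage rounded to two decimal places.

π ≈ i − r = 2.7% − 1.24% → 1.46%.

1.46%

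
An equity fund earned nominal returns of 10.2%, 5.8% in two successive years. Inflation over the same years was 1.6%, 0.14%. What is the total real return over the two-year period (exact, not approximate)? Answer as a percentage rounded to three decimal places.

14.595%

Compound the nominal returns: 1.1020 × 1.0580 = 1.165916.
Compound inflation: 1.0160 × 1.0014 = 1.017422.
Deflate: 1.165916 / 1.017422 = 1.145951.
Total real return = 1.145951 − 1 → 14.595%.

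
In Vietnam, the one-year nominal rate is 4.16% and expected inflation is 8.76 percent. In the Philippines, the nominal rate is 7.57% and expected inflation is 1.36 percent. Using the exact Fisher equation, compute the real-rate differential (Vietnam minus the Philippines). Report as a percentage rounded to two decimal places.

Vietnam: (1 + 0.0416)/(1 + 0.0876) − 1 = -4.2295%
The Philippines: (1 + 0.0757)/(1 + 0.0136) − 1 = 6.1267%
Differential = -4.2295% − 6.1267% = -10.3562% → -10.36%.

-10.36%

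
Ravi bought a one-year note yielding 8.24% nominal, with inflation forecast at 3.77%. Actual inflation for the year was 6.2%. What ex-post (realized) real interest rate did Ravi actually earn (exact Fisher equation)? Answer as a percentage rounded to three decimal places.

1.921%

Ex-post: (1 + 0.0824)/(1 + 0.0620) − 1 = 1.9209%
So the realized real rate is 1.921%.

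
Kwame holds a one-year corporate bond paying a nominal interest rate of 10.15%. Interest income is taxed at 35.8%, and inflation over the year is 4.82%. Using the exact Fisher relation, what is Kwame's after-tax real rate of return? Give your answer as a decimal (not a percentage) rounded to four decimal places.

After-tax nominal return = 10.15% × (1 − 0.358) = 6.5163%.
1 + r = 1.065163 / 1.04820 = 1.016183
After-tax real rate = 1.016183 − 1 → 0.0162.

0.0162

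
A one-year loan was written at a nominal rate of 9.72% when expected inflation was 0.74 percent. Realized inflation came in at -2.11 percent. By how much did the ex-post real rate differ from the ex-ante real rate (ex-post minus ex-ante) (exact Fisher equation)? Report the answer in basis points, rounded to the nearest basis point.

Ex-ante: (1 + 0.0972)/(1 + 0.0074) − 1 = 8.9140%
Ex-post: (1 + 0.0972)/(1 − 0.0211) − 1 = 12.0850%
Difference (ex-post − ex-ante) = 3.1710% → 317 basis points.

317 basis points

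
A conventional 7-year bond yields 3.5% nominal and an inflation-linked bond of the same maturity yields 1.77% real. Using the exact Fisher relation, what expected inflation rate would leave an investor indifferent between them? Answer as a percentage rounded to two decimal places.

1.70%

(1 + π) = (1 + i)/(1 + r) = 1.03500 / 1.01770 = 1.016999
Break-even inflation = 1.016999 − 1 → 1.70%.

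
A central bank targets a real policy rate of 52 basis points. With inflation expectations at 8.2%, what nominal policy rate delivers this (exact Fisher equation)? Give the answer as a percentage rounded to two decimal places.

(1 + i) = (1 + r)(1 + π) = 1.00520 × 1.08200 = 1.0876264
i = 1.0876264 − 1, so the required nominal rate is 8.76%.

8.76%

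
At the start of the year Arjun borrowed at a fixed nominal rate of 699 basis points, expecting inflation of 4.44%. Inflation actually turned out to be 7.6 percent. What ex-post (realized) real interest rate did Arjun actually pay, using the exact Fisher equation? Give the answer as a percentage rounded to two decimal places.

Ex-post: (1 + 0.0699)/(1 + 0.0760) − 1 = -0.5669%
So the realized real rate is -0.57%.

-0.57%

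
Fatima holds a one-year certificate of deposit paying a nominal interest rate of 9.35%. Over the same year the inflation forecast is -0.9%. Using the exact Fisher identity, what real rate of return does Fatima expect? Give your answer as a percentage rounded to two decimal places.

10.34%

By the Fisher identity, 1 + r = (1 + i)/(1 + π).
1 + r = 1.09350 / 0.99100 = 1.103431
r = 1.103431 − 1 = 10.3431%, i.e. 10.34%.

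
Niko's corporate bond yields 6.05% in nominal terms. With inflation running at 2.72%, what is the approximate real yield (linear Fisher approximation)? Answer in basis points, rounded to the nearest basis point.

r ≈ i − π = 6.05% − 2.72% = 333 basis points.

333 basis points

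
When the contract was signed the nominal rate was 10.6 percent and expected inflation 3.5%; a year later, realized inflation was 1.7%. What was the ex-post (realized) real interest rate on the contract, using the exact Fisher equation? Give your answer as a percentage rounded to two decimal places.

Ex-post: (1 + 0.1060)/(1 + 0.0170) − 1 = 8.7512%
So the realized real rate is 8.75%.

8.75%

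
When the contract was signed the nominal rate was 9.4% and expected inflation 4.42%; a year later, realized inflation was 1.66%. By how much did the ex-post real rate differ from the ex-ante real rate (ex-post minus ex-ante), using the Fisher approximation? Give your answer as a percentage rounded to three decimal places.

2.760%

Ex-ante: 9.4% − 4.42% = 4.980%
Ex-post: 9.4% − 1.66% = 7.740%
Difference (ex-post − ex-ante) = 2.7600% → 2.760%.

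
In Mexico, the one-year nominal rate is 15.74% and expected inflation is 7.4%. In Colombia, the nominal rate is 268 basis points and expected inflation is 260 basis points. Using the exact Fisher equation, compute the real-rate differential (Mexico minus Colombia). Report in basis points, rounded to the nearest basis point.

Mexico: (1 + 0.1574)/(1 + 0.0740) − 1 = 7.7654%
Colombia: (1 + 0.0268)/(1 + 0.0260) − 1 = 0.0780%
Differential = 7.7654% − 0.0780% = 7.6874% → 769 basis points.

769 basis points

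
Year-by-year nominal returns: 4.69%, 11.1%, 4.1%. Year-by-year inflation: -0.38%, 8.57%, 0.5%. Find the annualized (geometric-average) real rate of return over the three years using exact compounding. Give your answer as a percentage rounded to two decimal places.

3.66%

Nominal growth factor = 1.0469 × 1.1110 × 1.0410 = 1.21079324
Price-level growth factor = 0.9962 × 1.0857 × 1.0050 = 1.08698221
Real growth factor = 1.21079324 / 1.08698221 = 1.11390346
Annualized real rate = 1.11390346^(1/3) − 1 = 3.6611% → 3.66%.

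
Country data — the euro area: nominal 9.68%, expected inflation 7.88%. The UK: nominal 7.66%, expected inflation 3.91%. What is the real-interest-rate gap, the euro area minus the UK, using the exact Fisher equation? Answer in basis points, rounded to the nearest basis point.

The euro area: (1 + 0.0968)/(1 + 0.0788) − 1 = 1.6685%
The UK: (1 + 0.0766)/(1 + 0.0391) − 1 = 3.6089%
Differential = 1.6685% − 3.6089% = -1.9404% → -194 basis points.

-194 basis points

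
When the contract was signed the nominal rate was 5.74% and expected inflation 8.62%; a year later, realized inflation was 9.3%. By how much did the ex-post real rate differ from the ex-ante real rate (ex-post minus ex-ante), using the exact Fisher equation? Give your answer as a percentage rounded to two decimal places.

Ex-ante: (1 + 0.0574)/(1 + 0.0862) − 1 = -2.6514%
Ex-post: (1 + 0.0574)/(1 + 0.0930) − 1 = -3.2571%
Difference (ex-post − ex-ante) = -0.6056% → -0.61%.

-0.61%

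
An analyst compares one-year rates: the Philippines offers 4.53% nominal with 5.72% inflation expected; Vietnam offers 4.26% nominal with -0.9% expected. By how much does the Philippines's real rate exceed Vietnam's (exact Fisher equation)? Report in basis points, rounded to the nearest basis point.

-633 basis points

The Philippines: (1 + 0.0453)/(1 + 0.0572) − 1 = -1.1256%
Vietnam: (1 + 0.0426)/(1 − 0.0090) − 1 = 5.2069%
Differential = -1.1256% − 5.2069% = -6.3325% → -633 basis points.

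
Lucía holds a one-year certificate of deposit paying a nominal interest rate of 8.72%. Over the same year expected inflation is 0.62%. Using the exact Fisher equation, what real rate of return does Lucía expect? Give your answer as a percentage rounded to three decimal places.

By the Fisher equation, 1 + r = (1 + i)/(1 + π).
1 + r = 1.08720 / 1.00620 = 1.080501
r = 1.080501 − 1 = 8.0501%, i.e. 8.050%.

8.050%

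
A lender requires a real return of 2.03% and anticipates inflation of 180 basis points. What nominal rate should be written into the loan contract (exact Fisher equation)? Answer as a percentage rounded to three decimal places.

(1 + i) = (1 + r)(1 + π) = 1.02030 × 1.01800 = 1.0386654
i = 1.0386654 − 1, so the required nominal rate is 3.867%.

3.867%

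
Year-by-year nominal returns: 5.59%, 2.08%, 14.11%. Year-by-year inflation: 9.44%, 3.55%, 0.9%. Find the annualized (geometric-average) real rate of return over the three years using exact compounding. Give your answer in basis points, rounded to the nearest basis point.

246 basis points

Nominal growth factor = 1.0559 × 1.0208 × 1.1411 = 1.22994915
Price-level growth factor = 1.0944 × 1.0355 × 1.0090 = 1.14345046
Real growth factor = 1.22994915 / 1.14345046 = 1.07564708
Annualized real rate = 1.07564708^(1/3) − 1 = 2.4605% → 246 basis points.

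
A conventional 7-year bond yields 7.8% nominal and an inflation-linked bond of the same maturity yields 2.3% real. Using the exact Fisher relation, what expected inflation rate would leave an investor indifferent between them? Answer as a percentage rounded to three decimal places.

5.376%

(1 + π) = (1 + i)/(1 + r) = 1.07800 / 1.02300 = 1.053763
Break-even inflation = 1.053763 − 1 → 5.376%.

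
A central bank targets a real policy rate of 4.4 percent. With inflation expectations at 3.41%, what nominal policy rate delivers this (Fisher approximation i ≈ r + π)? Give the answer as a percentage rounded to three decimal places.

7.810%

i ≈ r + π = 4.4% + 3.41% = 7.810%.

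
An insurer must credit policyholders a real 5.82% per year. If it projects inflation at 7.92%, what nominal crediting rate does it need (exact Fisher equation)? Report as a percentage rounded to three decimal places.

(1 + i) = (1 + r)(1 + π) = 1.05820 × 1.07920 = 1.14200944
i = 1.14200944 − 1, so the required nominal rate is 14.201%.

14.201%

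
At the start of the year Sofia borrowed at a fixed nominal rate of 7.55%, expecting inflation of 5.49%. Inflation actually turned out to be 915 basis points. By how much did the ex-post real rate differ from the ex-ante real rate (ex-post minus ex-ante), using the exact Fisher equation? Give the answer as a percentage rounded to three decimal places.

-3.419%

Ex-ante: (1 + 0.0755)/(1 + 0.0549) − 1 = 1.9528%
Ex-post: (1 + 0.0755)/(1 + 0.0915) − 1 = -1.4659%
Difference (ex-post − ex-ante) = -3.4187% → -3.419%.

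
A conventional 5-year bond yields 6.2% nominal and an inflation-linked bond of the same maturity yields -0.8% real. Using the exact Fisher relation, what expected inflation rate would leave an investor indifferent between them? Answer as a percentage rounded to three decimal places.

(1 + π) = (1 + i)/(1 + r) = 1.06200 / 0.99200 = 1.0705645
Break-even inflation = 1.0705645 − 1 → 7.056%.

7.056%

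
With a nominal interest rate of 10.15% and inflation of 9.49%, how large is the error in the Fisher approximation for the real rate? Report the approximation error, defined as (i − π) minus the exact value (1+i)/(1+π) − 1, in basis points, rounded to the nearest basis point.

Approximate: r ≈ 10.150% − 9.490% = 0.6600%
Exact: (1 + 0.1015)/(1 + 0.0949) − 1 = 0.6028%
Error = 0.6600% − 0.6028% = 0.0572% → 6 basis points.

6 basis points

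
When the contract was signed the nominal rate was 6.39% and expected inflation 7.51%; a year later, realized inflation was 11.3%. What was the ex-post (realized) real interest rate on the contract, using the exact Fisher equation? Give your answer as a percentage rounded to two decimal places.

Ex-post: (1 + 0.0639)/(1 + 0.1130) − 1 = -4.4115%
So the realized real rate is -4.41%.

-4.41%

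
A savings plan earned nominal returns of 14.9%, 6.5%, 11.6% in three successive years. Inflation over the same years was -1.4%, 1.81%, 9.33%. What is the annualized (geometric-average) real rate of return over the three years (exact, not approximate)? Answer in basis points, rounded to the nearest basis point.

Nominal growth factor = 1.1490 × 1.0650 × 1.1160 = 1.36563246
Price-level growth factor = 0.9860 × 1.0181 × 1.0933 = 1.09750549
Real growth factor = 1.36563246 / 1.09750549 = 1.24430581
Annualized real rate = 1.24430581^(1/3) − 1 = 7.5579% → 756 basis points.

756 basis points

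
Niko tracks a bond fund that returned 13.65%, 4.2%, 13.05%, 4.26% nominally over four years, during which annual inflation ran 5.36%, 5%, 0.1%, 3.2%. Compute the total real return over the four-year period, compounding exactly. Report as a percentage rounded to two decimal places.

22.14%

Nominal growth factor = 1.1365 × 1.0420 × 1.1305 × 1.0426 = 1.395807
Price-level growth factor = 1.0536 × 1.0500 × 1.0010 × 1.0320 = 1.142823
Real growth factor = 1.395807 / 1.142823 = 1.221368
Total real return = 1.221368 − 1 → 22.14%.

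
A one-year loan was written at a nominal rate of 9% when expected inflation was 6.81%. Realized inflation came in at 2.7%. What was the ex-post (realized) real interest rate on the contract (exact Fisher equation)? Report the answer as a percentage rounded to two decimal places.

6.13%

Ex-post: (1 + 0.0900)/(1 + 0.0270) − 1 = 6.1344%
So the realized real rate is 6.13%.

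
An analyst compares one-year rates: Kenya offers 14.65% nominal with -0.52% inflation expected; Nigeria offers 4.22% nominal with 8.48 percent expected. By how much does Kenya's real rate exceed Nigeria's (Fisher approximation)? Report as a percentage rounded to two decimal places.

Kenya: 14.65% − (-0.52%) = 15.170%
Nigeria: 4.22% − 8.48% = -4.260%
Differential = 19.430% → 19.43%.

19.43%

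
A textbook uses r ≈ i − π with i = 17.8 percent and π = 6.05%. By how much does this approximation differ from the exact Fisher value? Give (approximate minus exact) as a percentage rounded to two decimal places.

0.67%

Approximate: r ≈ 17.800% − 6.050% = 11.7500%
Exact: (1 + 0.1780)/(1 + 0.0605) − 1 = 11.0797%
Error = 11.7500% − 11.0797% = 0.6703% → 0.67%.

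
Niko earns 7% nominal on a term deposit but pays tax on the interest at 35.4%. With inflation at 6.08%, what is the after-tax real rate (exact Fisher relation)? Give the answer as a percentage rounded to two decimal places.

After-tax nominal return = 7% × (1 − 0.354) = 4.5220%.
1 + r = 1.04522 / 1.06080 = 0.985313
After-tax real rate = 0.985313 − 1 → -1.47%.

-1.47%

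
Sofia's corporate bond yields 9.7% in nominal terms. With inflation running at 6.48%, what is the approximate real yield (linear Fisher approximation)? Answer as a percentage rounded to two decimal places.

3.22%

r ≈ i − π = 9.7% − 6.48% = 3.22%.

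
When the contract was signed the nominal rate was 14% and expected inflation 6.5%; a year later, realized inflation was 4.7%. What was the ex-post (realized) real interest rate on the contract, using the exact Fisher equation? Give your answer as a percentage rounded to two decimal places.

Ex-post: (1 + 0.1400)/(1 + 0.0470) − 1 = 8.8825%
So the realized real rate is 8.88%.

8.88%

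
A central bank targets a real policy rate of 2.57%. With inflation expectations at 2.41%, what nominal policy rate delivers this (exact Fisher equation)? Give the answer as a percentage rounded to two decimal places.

(1 + i) = (1 + r)(1 + π) = 1.02570 × 1.02410 = 1.05041937
i = 1.05041937 − 1, so the required nominal rate is 5.04%.

5.04%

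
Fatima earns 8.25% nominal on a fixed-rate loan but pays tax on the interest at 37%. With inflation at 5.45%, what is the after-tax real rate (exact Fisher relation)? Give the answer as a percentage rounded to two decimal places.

After-tax nominal return = 8.25% × (1 − 0.37) = 5.1975%.
1 + r = 1.051975 / 1.05450 = 0.997606
After-tax real rate = 0.997606 − 1 → -0.24%.

-0.24%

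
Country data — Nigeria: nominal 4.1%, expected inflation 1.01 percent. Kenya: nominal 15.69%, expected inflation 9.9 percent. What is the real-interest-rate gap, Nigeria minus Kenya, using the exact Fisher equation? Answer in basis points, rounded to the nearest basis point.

Nigeria: (1 + 0.0410)/(1 + 0.0101) − 1 = 3.0591%
Kenya: (1 + 0.1569)/(1 + 0.0990) − 1 = 5.2684%
Differential = 3.0591% − 5.2684% = -2.2093% → -221 basis points.

-221 basis points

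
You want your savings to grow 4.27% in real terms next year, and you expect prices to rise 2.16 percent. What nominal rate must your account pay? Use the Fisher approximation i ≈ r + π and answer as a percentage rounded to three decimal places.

6.430%

i ≈ r + π = 4.27% + 2.16% = 6.430%.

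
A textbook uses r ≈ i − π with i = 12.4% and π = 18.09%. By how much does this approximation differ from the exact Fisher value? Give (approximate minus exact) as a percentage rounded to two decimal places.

Approximate: r ≈ 12.400% − 18.090% = -5.6900%
Exact: (1 + 0.1240)/(1 + 0.1809) − 1 = -4.8184%
Error = -5.6900% − (-4.8184%) = -0.8716% → -0.87%.

-0.87%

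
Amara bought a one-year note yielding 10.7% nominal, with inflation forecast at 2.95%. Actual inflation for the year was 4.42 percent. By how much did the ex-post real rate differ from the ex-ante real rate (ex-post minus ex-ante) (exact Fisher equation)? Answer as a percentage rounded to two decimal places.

Ex-ante: (1 + 0.1070)/(1 + 0.0295) − 1 = 7.5279%
Ex-post: (1 + 0.1070)/(1 + 0.0442) − 1 = 6.0142%
Difference (ex-post − ex-ante) = -1.5138% → -1.51%.

-1.51%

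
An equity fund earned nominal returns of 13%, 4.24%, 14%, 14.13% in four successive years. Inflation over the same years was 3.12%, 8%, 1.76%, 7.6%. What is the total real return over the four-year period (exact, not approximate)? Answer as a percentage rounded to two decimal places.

Nominal growth factor = 1.1300 × 1.0424 × 1.1400 × 1.1413 = 1.532560
Price-level growth factor = 1.0312 × 1.0800 × 1.0176 × 1.0760 = 1.219428
Real growth factor = 1.532560 / 1.219428 = 1.256786
Total real return = 1.256786 − 1 → 25.68%.

25.68%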